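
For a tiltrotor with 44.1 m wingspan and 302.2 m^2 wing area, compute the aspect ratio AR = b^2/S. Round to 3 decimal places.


Step 1: b^2 = 44.1^2 = 1944.81
Step 2: AR = 1944.81 / 302.2 = 6.436

6.436


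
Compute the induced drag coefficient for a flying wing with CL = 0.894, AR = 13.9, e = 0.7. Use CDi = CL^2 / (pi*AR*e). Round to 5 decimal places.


Step 1: CL^2 = 0.894^2 = 0.799236
Step 2: pi * AR * e = 3.14159 * 13.9 * 0.7 = 30.567697
Step 3: CDi = 0.799236 / 30.567697 = 0.02615

0.02615


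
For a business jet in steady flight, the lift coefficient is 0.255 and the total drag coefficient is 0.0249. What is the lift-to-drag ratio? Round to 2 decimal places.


Step 1: L/D = CL / CD = 0.255 / 0.0249
Step 2: L/D = 10.24

10.24


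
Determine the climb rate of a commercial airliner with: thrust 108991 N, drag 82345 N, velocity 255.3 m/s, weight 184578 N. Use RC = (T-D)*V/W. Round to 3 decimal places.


Step 1: Excess thrust = T - D = 108991 - 82345 = 26646 N
Step 2: Excess power = 26646 * 255.3 = 6802723.8 W
Step 3: RC = 6802723.8 / 184578 = 36.856 m/s

36.856


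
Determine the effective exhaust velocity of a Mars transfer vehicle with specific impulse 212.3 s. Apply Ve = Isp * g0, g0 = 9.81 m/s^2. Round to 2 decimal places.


Step 1: Ve = Isp * g0 = 212.3 * 9.81
Step 2: Ve = 2082.66 m/s

2082.66


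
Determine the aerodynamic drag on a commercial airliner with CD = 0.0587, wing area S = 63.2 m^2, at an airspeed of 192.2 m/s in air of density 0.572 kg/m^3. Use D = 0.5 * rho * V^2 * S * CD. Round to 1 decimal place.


Step 1: Dynamic pressure q = 0.5 * 0.572 * 192.2^2 = 10565.0802 Pa
Step 2: Drag D = q * S * CD = 10565.0802 * 63.2 * 0.0587
Step 3: D = 39194.8 N

39194.8


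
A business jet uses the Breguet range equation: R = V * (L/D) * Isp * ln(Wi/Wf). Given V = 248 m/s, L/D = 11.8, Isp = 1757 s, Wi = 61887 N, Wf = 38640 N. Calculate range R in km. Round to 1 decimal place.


Step 1: Coefficient = V * (L/D) * Isp = 248 * 11.8 * 1757 = 5141684.8 m
Step 2: Wi/Wf = 61887 / 38640 = 1.60163
Step 3: ln(1.60163) = 0.471022
Step 4: R = 5141684.8 * 0.471022 = 2421847.3 m = 2421.8 km

2421.8


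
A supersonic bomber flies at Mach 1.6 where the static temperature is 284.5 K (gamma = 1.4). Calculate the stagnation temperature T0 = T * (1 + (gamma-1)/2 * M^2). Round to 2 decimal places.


Step 1: (gamma-1)/2 = 0.2
Step 2: M^2 = 2.56
Step 3: 1 + 0.2 * 2.56 = 1.512
Step 4: T0 = 284.5 * 1.512 = 430.16 K

430.16


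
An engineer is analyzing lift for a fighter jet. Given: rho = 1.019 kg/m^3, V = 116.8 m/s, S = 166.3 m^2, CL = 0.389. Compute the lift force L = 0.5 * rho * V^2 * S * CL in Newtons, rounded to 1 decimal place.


Step 1: Calculate dynamic pressure q = 0.5 * 1.019 * 116.8^2 = 0.5 * 1.019 * 13642.24 = 6950.7213 Pa
Step 2: Multiply by wing area and lift coefficient: L = 6950.7213 * 166.3 * 0.389
Step 3: L = 1155904.9489 * 0.389 = 449647.0 N

449647.0


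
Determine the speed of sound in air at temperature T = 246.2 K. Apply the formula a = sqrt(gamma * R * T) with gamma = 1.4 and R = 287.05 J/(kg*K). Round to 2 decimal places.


Step 1: gamma * R * T = 1.4 * 287.05 * 246.2 = 98940.394
Step 2: a = sqrt(98940.394) = 314.55 m/s

314.55


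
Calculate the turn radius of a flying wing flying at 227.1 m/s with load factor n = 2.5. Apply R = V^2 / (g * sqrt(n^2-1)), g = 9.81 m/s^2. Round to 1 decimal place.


Step 1: V^2 = 227.1^2 = 51574.41
Step 2: n^2 - 1 = 2.5^2 - 1 = 5.25
Step 3: sqrt(5.25) = 2.291288
Step 4: R = 51574.41 / (9.81 * 2.291288) = 2294.5 m

2294.5


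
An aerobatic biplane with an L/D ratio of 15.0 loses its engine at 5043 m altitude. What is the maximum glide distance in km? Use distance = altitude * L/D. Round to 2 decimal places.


Step 1: Glide distance = altitude * L/D = 5043 * 15.0 = 75645.0 m
Step 2: Convert to km: 75645.0 / 1000 = 75.65 km

75.65


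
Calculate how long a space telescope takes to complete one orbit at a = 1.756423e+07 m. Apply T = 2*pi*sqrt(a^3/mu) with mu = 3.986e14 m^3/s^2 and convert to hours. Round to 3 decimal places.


Step 1: a^3 / mu = 5.418603e+21 / 3.986e14 = 1.359409e+07
Step 2: sqrt(1.359409e+07) = 3687.016 s
Step 3: T = 2*pi * 3687.016 = 23166.2 s
Step 4: T in hours = 23166.2 / 3600 = 6.435 hours

6.435


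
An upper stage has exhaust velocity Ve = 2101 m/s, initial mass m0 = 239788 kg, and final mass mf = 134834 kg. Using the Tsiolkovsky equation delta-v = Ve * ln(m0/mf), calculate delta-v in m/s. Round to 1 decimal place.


Step 1: Mass ratio m0/mf = 239788 / 134834 = 1.778394
Step 2: ln(1.778394) = 0.575711
Step 3: delta-v = 2101 * 0.575711 = 1209.6 m/s

1209.6


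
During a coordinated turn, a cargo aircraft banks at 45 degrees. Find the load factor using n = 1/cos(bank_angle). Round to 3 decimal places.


Step 1: Convert 45 degrees to radians = 0.785398
Step 2: cos(45 deg) = 0.707107
Step 3: n = 1 / 0.707107 = 1.414

1.414


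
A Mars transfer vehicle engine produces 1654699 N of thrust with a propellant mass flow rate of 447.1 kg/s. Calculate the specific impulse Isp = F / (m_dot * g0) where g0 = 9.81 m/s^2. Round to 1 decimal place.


Step 1: m_dot * g0 = 447.1 * 9.81 = 4386.05
Step 2: Isp = 1654699 / 4386.05 = 377.3 s

377.3


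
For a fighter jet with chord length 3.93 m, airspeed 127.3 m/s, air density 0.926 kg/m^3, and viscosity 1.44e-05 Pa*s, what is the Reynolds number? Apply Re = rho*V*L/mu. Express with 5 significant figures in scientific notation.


Step 1: Numerator = rho * V * L = 0.926 * 127.3 * 3.93 = 463.267614
Step 2: Re = 463.267614 / 1.44e-05
Step 3: Re = 3.2171e+07

3.2171e+07


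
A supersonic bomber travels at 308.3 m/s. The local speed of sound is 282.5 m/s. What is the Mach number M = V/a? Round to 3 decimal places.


Step 1: M = V / a = 308.3 / 282.5
Step 2: M = 1.091

1.091


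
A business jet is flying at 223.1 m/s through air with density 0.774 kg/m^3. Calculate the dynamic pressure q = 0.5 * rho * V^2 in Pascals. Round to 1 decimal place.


Step 1: V^2 = 223.1^2 = 49773.61
Step 2: q = 0.5 * 0.774 * 49773.61
Step 3: q = 19262.4 Pa

19262.4


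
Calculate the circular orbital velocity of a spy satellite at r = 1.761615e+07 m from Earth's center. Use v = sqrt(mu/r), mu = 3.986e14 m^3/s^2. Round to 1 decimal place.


Step 1: mu / r = 3.986e14 / 1.761615e+07 = 22626964.4616
Step 2: v = sqrt(22626964.4616) = 4756.8 m/s

4756.8


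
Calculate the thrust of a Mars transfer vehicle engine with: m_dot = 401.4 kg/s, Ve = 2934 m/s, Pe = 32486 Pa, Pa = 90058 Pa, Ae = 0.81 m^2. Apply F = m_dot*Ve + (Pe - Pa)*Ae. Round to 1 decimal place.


Step 1: Momentum thrust = m_dot * Ve = 401.4 * 2934 = 1177707.6 N
Step 2: Pressure thrust = (Pe - Pa) * Ae = (32486 - 90058) * 0.81 = -46633.32 N
Step 3: Total thrust F = 1177707.6 + -46633.32 = 1131074.3 N

1131074.3


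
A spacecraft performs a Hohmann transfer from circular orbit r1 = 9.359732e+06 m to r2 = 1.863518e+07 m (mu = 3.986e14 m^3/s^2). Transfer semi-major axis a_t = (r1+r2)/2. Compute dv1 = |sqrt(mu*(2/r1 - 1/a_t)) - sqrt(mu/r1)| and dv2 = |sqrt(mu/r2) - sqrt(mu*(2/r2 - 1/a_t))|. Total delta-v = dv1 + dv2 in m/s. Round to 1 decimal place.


Step 1: Transfer semi-major axis a_t = (9.359732e+06 + 1.863518e+07) / 2 = 1.399746e+07 m
Step 2: v1 (circular at r1) = sqrt(mu/r1) = 6525.85 m/s
Step 3: v_t1 = sqrt(mu*(2/r1 - 1/a_t)) = 7529.73 m/s
Step 4: dv1 = |7529.73 - 6525.85| = 1003.88 m/s
Step 5: v2 (circular at r2) = 4624.89 m/s, v_t2 = 3781.89 m/s
Step 6: dv2 = |4624.89 - 3781.89| = 843.0 m/s
Step 7: Total delta-v = 1003.88 + 843.0 = 1846.9 m/s

1846.9


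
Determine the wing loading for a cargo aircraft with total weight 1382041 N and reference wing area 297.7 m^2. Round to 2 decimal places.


Step 1: Wing loading = W / S = 1382041 / 297.7
Step 2: Wing loading = 4642.40 N/m^2

4642.40


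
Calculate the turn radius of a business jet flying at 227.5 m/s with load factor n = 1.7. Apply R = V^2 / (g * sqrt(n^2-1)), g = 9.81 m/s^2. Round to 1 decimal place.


Step 1: V^2 = 227.5^2 = 51756.25
Step 2: n^2 - 1 = 1.7^2 - 1 = 1.89
Step 3: sqrt(1.89) = 1.374773
Step 4: R = 51756.25 / (9.81 * 1.374773) = 3837.6 m

3837.6


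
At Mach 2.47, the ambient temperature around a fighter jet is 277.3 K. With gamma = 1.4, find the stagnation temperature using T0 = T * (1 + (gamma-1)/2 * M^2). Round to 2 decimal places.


Step 1: (gamma-1)/2 = 0.2
Step 2: M^2 = 6.1009
Step 3: 1 + 0.2 * 6.1009 = 2.22018
Step 4: T0 = 277.3 * 2.22018 = 615.66 K

615.66


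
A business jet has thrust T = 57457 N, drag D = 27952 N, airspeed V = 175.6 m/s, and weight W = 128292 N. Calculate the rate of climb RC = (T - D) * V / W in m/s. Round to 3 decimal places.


Step 1: Excess thrust = T - D = 57457 - 27952 = 29505 N
Step 2: Excess power = 29505 * 175.6 = 5181078.0 W
Step 3: RC = 5181078.0 / 128292 = 40.385 m/s

40.385


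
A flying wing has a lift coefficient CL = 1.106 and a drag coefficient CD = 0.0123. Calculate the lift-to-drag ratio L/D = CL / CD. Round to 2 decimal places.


Step 1: L/D = CL / CD = 1.106 / 0.0123
Step 2: L/D = 89.92

89.92


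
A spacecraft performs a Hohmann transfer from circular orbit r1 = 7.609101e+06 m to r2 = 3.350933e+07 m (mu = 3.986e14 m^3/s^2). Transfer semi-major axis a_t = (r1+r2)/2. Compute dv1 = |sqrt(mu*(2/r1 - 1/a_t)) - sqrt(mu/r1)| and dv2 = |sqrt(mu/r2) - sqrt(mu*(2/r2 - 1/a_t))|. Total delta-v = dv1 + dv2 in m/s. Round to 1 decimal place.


Step 1: Transfer semi-major axis a_t = (7.609101e+06 + 3.350933e+07) / 2 = 2.055922e+07 m
Step 2: v1 (circular at r1) = sqrt(mu/r1) = 7237.72 m/s
Step 3: v_t1 = sqrt(mu*(2/r1 - 1/a_t)) = 9240.2 m/s
Step 4: dv1 = |9240.2 - 7237.72| = 2002.48 m/s
Step 5: v2 (circular at r2) = 3448.94 m/s, v_t2 = 2098.21 m/s
Step 6: dv2 = |3448.94 - 2098.21| = 1350.73 m/s
Step 7: Total delta-v = 2002.48 + 1350.73 = 3353.2 m/s

3353.2


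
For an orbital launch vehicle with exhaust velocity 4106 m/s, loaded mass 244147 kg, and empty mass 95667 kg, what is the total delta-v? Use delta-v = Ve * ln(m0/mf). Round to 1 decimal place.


Step 1: Mass ratio m0/mf = 244147 / 95667 = 2.55205
Step 2: ln(2.55205) = 0.936897
Step 3: delta-v = 4106 * 0.936897 = 3846.9 m/s

3846.9


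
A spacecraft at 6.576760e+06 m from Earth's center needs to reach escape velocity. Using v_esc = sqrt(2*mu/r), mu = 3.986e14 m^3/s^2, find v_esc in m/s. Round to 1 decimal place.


Step 1: 2*mu/r = 2 * 3.986e14 / 6.576760e+06 = 121214701.4639
Step 2: v_esc = sqrt(121214701.4639) = 11009.8 m/s

11009.8


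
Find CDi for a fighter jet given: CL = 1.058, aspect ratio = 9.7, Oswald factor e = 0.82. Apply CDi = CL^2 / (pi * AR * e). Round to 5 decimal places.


Step 1: CL^2 = 1.058^2 = 1.119364
Step 2: pi * AR * e = 3.14159 * 9.7 * 0.82 = 24.988228
Step 3: CDi = 1.119364 / 24.988228 = 0.04480

0.04480


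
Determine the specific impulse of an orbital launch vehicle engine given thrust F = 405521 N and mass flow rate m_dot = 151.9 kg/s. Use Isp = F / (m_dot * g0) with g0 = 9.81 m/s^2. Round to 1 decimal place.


Step 1: m_dot * g0 = 151.9 * 9.81 = 1490.14
Step 2: Isp = 405521 / 1490.14 = 272.1 s

272.1


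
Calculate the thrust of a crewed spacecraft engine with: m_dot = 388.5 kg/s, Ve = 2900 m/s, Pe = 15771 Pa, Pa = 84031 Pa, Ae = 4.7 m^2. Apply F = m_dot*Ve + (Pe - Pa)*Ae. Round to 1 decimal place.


Step 1: Momentum thrust = m_dot * Ve = 388.5 * 2900 = 1126650.0 N
Step 2: Pressure thrust = (Pe - Pa) * Ae = (15771 - 84031) * 4.7 = -320822.0 N
Step 3: Total thrust F = 1126650.0 + -320822.0 = 805828.0 N

805828.0


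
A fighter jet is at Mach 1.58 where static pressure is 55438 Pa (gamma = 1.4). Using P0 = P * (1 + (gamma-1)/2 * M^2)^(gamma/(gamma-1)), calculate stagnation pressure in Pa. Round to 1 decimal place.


Step 1: (gamma-1)/2 * M^2 = 0.2 * 2.4964 = 0.49928
Step 2: 1 + 0.49928 = 1.49928
Step 3: Exponent gamma/(gamma-1) = 3.5
Step 4: P0 = 55438 * 1.49928^3.5 = 228769.0 Pa

228769.0


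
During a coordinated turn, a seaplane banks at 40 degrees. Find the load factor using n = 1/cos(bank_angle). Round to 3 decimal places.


Step 1: Convert 40 degrees to radians = 0.698132
Step 2: cos(40 deg) = 0.766044
Step 3: n = 1 / 0.766044 = 1.305

1.305


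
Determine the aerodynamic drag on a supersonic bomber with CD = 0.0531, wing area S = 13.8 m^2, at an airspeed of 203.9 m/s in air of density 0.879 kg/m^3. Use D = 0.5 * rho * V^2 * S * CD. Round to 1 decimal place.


Step 1: Dynamic pressure q = 0.5 * 0.879 * 203.9^2 = 18272.3048 Pa
Step 2: Drag D = q * S * CD = 18272.3048 * 13.8 * 0.0531
Step 3: D = 13389.6 N

13389.6


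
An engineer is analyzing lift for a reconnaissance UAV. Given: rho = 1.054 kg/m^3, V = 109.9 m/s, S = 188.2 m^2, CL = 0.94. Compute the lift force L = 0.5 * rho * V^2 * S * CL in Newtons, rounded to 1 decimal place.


Step 1: Calculate dynamic pressure q = 0.5 * 1.054 * 109.9^2 = 0.5 * 1.054 * 12078.01 = 6365.1113 Pa
Step 2: Multiply by wing area and lift coefficient: L = 6365.1113 * 188.2 * 0.94
Step 3: L = 1197913.941 * 0.94 = 1126039.1 N

1126039.1


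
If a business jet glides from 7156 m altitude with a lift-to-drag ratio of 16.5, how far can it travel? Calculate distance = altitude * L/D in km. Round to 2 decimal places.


Step 1: Glide distance = altitude * L/D = 7156 * 16.5 = 118074.0 m
Step 2: Convert to km: 118074.0 / 1000 = 118.07 km

118.07


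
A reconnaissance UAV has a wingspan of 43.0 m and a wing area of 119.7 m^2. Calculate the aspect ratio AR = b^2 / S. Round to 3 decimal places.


Step 1: b^2 = 43.0^2 = 1849.0
Step 2: AR = 1849.0 / 119.7 = 15.447

15.447


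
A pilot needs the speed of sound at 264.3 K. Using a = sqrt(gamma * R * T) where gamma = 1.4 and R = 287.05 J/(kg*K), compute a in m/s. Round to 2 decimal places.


Step 1: gamma * R * T = 1.4 * 287.05 * 264.3 = 106214.241
Step 2: a = sqrt(106214.241) = 325.91 m/s

325.91


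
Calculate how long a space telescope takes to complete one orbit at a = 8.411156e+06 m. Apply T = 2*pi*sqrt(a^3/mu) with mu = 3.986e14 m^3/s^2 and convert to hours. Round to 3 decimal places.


Step 1: a^3 / mu = 5.950686e+20 / 3.986e14 = 1.492897e+06
Step 2: sqrt(1.492897e+06) = 1221.8415 s
Step 3: T = 2*pi * 1221.8415 = 7677.06 s
Step 4: T in hours = 7677.06 / 3600 = 2.133 hours

2.133


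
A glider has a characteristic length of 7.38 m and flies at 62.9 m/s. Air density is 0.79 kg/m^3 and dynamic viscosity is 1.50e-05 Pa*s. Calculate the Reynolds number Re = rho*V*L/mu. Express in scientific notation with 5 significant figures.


Step 1: Numerator = rho * V * L = 0.79 * 62.9 * 7.38 = 366.71958
Step 2: Re = 366.71958 / 1.50e-05
Step 3: Re = 2.4448e+07

2.4448e+07


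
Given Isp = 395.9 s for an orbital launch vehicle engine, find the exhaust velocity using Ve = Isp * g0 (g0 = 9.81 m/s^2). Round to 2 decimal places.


Step 1: Ve = Isp * g0 = 395.9 * 9.81
Step 2: Ve = 3883.78 m/s

3883.78


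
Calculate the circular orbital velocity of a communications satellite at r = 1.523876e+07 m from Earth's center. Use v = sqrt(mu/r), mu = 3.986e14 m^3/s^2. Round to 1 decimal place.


Step 1: mu / r = 3.986e14 / 1.523876e+07 = 26156983.9016
Step 2: v = sqrt(26156983.9016) = 5114.4 m/s

5114.4


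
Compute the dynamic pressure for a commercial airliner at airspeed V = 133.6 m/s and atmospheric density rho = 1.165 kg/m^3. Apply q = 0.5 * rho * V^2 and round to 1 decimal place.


Step 1: V^2 = 133.6^2 = 17848.96
Step 2: q = 0.5 * 1.165 * 17848.96
Step 3: q = 10397.0 Pa

10397.0


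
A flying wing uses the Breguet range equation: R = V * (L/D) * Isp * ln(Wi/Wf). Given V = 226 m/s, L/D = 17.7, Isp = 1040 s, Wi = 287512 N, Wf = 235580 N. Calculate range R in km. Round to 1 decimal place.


Step 1: Coefficient = V * (L/D) * Isp = 226 * 17.7 * 1040 = 4160208.0 m
Step 2: Wi/Wf = 287512 / 235580 = 1.220443
Step 3: ln(1.220443) = 0.199214
Step 4: R = 4160208.0 * 0.199214 = 828771.8 m = 828.8 km

828.8


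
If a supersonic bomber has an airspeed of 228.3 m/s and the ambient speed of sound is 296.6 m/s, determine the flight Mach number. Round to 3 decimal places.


Step 1: M = V / a = 228.3 / 296.6
Step 2: M = 0.770

0.770


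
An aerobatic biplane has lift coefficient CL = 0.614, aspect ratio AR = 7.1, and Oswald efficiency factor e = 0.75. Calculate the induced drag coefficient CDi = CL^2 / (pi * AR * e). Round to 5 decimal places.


Step 1: CL^2 = 0.614^2 = 0.376996
Step 2: pi * AR * e = 3.14159 * 7.1 * 0.75 = 16.728981
Step 3: CDi = 0.376996 / 16.728981 = 0.02254

0.02254


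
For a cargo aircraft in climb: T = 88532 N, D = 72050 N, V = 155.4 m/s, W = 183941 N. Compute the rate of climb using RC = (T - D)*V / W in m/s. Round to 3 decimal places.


Step 1: Excess thrust = T - D = 88532 - 72050 = 16482 N
Step 2: Excess power = 16482 * 155.4 = 2561302.8 W
Step 3: RC = 2561302.8 / 183941 = 13.925 m/s

13.925


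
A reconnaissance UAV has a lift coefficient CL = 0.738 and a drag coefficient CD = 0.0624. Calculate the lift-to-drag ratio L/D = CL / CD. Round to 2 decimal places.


Step 1: L/D = CL / CD = 0.738 / 0.0624
Step 2: L/D = 11.83

11.83


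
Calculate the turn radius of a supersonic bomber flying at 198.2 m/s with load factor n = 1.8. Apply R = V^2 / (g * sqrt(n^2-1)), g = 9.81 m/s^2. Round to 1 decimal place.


Step 1: V^2 = 198.2^2 = 39283.24
Step 2: n^2 - 1 = 1.8^2 - 1 = 2.24
Step 3: sqrt(2.24) = 1.496663
Step 4: R = 39283.24 / (9.81 * 1.496663) = 2675.6 m

2675.6


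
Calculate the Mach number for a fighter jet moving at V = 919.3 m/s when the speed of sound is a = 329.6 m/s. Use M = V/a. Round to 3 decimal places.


Step 1: M = V / a = 919.3 / 329.6
Step 2: M = 2.789

2.789


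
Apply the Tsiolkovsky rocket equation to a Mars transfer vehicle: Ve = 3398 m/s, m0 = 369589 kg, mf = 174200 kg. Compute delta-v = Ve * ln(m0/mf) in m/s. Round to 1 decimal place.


Step 1: Mass ratio m0/mf = 369589 / 174200 = 2.121636
Step 2: ln(2.121636) = 0.752188
Step 3: delta-v = 3398 * 0.752188 = 2555.9 m/s

2555.9


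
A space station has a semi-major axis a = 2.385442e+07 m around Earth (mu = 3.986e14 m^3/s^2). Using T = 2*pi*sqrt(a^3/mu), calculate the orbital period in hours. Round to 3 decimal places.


Step 1: a^3 / mu = 1.357396e+22 / 3.986e14 = 3.405409e+07
Step 2: sqrt(3.405409e+07) = 5835.5883 s
Step 3: T = 2*pi * 5835.5883 = 36666.08 s
Step 4: T in hours = 36666.08 / 3600 = 10.185 hours

10.185


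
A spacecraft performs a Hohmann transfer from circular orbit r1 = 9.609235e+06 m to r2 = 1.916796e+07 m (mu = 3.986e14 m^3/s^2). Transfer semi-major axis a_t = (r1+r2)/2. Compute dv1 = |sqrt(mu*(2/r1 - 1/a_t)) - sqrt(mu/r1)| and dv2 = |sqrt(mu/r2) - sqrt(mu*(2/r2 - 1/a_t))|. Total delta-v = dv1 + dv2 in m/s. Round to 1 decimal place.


Step 1: Transfer semi-major axis a_t = (9.609235e+06 + 1.916796e+07) / 2 = 1.438860e+07 m
Step 2: v1 (circular at r1) = sqrt(mu/r1) = 6440.57 m/s
Step 3: v_t1 = sqrt(mu*(2/r1 - 1/a_t)) = 7433.66 m/s
Step 4: dv1 = |7433.66 - 6440.57| = 993.1 m/s
Step 5: v2 (circular at r2) = 4560.17 m/s, v_t2 = 3726.63 m/s
Step 6: dv2 = |4560.17 - 3726.63| = 833.54 m/s
Step 7: Total delta-v = 993.1 + 833.54 = 1826.6 m/s

1826.6


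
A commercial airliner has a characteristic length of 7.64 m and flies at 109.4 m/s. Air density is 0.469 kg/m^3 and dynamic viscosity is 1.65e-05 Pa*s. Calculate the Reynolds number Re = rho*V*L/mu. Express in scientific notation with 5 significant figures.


Step 1: Numerator = rho * V * L = 0.469 * 109.4 * 7.64 = 391.997704
Step 2: Re = 391.997704 / 1.65e-05
Step 3: Re = 2.3757e+07

2.3757e+07


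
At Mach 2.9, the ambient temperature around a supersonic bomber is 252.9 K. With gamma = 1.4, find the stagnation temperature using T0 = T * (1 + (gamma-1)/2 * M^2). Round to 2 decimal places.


Step 1: (gamma-1)/2 = 0.2
Step 2: M^2 = 8.41
Step 3: 1 + 0.2 * 8.41 = 2.682
Step 4: T0 = 252.9 * 2.682 = 678.28 K

678.28


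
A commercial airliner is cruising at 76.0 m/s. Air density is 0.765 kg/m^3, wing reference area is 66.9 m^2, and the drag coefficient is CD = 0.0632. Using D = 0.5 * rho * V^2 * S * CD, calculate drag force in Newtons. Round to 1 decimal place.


Step 1: Dynamic pressure q = 0.5 * 0.765 * 76.0^2 = 2209.32 Pa
Step 2: Drag D = q * S * CD = 2209.32 * 66.9 * 0.0632
Step 3: D = 9341.2 N

9341.2


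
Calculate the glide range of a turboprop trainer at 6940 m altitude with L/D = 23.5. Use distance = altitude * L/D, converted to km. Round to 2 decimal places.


Step 1: Glide distance = altitude * L/D = 6940 * 23.5 = 163090.0 m
Step 2: Convert to km: 163090.0 / 1000 = 163.09 km

163.09


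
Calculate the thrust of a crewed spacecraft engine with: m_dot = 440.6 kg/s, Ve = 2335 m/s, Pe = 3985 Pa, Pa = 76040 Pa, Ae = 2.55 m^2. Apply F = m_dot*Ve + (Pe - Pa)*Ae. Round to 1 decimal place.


Step 1: Momentum thrust = m_dot * Ve = 440.6 * 2335 = 1028801.0 N
Step 2: Pressure thrust = (Pe - Pa) * Ae = (3985 - 76040) * 2.55 = -183740.25 N
Step 3: Total thrust F = 1028801.0 + -183740.25 = 845060.8 N

845060.8


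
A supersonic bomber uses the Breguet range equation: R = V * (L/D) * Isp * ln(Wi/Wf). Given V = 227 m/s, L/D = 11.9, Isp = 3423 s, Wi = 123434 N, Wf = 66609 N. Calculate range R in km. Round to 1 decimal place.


Step 1: Coefficient = V * (L/D) * Isp = 227 * 11.9 * 3423 = 9246549.9 m
Step 2: Wi/Wf = 123434 / 66609 = 1.853113
Step 3: ln(1.853113) = 0.616867
Step 4: R = 9246549.9 * 0.616867 = 5703890.5 m = 5703.9 km

5703.9


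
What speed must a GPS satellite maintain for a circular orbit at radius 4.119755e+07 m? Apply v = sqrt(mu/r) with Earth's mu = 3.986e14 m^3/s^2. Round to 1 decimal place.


Step 1: mu / r = 3.986e14 / 4.119755e+07 = 9675332.6351
Step 2: v = sqrt(9675332.6351) = 3110.5 m/s

3110.5


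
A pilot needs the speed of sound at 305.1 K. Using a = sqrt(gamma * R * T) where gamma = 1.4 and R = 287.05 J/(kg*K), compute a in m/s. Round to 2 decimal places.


Step 1: gamma * R * T = 1.4 * 287.05 * 305.1 = 122610.537
Step 2: a = sqrt(122610.537) = 350.16 m/s

350.16


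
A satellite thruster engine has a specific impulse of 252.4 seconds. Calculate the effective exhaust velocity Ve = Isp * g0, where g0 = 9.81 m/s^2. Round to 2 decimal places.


Step 1: Ve = Isp * g0 = 252.4 * 9.81
Step 2: Ve = 2476.04 m/s

2476.04


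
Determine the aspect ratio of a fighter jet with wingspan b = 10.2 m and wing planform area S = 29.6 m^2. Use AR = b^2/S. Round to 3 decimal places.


Step 1: b^2 = 10.2^2 = 104.04
Step 2: AR = 104.04 / 29.6 = 3.515

3.515


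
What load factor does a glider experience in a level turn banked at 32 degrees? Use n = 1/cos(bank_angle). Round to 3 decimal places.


Step 1: Convert 32 degrees to radians = 0.558505
Step 2: cos(32 deg) = 0.848048
Step 3: n = 1 / 0.848048 = 1.179

1.179


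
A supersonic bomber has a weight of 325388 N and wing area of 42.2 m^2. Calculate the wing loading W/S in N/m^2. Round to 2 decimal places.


Step 1: Wing loading = W / S = 325388 / 42.2
Step 2: Wing loading = 7710.62 N/m^2

7710.62


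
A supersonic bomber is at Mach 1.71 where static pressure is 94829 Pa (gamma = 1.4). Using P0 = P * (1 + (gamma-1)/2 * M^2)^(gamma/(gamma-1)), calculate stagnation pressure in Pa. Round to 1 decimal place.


Step 1: (gamma-1)/2 * M^2 = 0.2 * 2.9241 = 0.58482
Step 2: 1 + 0.58482 = 1.58482
Step 3: Exponent gamma/(gamma-1) = 3.5
Step 4: P0 = 94829 * 1.58482^3.5 = 475194.0 Pa

475194.0


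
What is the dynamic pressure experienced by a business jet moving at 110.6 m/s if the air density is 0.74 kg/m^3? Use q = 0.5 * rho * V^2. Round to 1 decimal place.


Step 1: V^2 = 110.6^2 = 12232.36
Step 2: q = 0.5 * 0.74 * 12232.36
Step 3: q = 4526.0 Pa

4526.0


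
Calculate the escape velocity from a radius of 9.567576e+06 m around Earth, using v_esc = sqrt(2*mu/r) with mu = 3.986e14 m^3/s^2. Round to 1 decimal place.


Step 1: 2*mu/r = 2 * 3.986e14 / 9.567576e+06 = 83323090.4045
Step 2: v_esc = sqrt(83323090.4045) = 9128.1 m/s

9128.1


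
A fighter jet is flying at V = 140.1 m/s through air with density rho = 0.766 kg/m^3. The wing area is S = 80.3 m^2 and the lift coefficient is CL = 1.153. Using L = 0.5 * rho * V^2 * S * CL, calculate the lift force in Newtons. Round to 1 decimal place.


Step 1: Calculate dynamic pressure q = 0.5 * 0.766 * 140.1^2 = 0.5 * 0.766 * 19628.01 = 7517.5278 Pa
Step 2: Multiply by wing area and lift coefficient: L = 7517.5278 * 80.3 * 1.153
Step 3: L = 603657.4847 * 1.153 = 696017.1 N

696017.1


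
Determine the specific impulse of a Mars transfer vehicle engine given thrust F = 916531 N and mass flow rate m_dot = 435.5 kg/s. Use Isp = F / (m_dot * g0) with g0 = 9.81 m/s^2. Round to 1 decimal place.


Step 1: m_dot * g0 = 435.5 * 9.81 = 4272.26
Step 2: Isp = 916531 / 4272.26 = 214.5 s

214.5


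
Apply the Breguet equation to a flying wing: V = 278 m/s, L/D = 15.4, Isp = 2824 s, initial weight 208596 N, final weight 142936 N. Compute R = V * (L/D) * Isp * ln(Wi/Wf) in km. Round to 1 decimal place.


Step 1: Coefficient = V * (L/D) * Isp = 278 * 15.4 * 2824 = 12090108.8 m
Step 2: Wi/Wf = 208596 / 142936 = 1.459366
Step 3: ln(1.459366) = 0.378002
Step 4: R = 12090108.8 * 0.378002 = 4570090.0 m = 4570.1 km

4570.1


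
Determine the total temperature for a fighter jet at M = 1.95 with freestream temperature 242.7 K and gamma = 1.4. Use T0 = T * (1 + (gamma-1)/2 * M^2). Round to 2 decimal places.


Step 1: (gamma-1)/2 = 0.2
Step 2: M^2 = 3.8025
Step 3: 1 + 0.2 * 3.8025 = 1.7605
Step 4: T0 = 242.7 * 1.7605 = 427.27 K

427.27


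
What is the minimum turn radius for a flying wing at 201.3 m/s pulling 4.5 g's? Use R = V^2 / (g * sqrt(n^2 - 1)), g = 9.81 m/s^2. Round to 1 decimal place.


Step 1: V^2 = 201.3^2 = 40521.69
Step 2: n^2 - 1 = 4.5^2 - 1 = 19.25
Step 3: sqrt(19.25) = 4.387482
Step 4: R = 40521.69 / (9.81 * 4.387482) = 941.5 m

941.5


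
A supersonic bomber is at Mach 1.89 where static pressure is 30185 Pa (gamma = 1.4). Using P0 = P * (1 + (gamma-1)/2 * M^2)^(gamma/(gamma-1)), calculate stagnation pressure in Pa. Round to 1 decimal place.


Step 1: (gamma-1)/2 * M^2 = 0.2 * 3.5721 = 0.71442
Step 2: 1 + 0.71442 = 1.71442
Step 3: Exponent gamma/(gamma-1) = 3.5
Step 4: P0 = 30185 * 1.71442^3.5 = 199159.7 Pa

199159.7


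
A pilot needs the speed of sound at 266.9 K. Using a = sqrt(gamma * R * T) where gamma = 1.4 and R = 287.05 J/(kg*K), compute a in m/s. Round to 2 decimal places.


Step 1: gamma * R * T = 1.4 * 287.05 * 266.9 = 107259.103
Step 2: a = sqrt(107259.103) = 327.50 m/s

327.50


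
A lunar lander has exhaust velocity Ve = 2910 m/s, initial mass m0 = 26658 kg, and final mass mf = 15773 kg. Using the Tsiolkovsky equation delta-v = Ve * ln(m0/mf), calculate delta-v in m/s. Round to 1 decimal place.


Step 1: Mass ratio m0/mf = 26658 / 15773 = 1.690103
Step 2: ln(1.690103) = 0.52479
Step 3: delta-v = 2910 * 0.52479 = 1527.1 m/s

1527.1


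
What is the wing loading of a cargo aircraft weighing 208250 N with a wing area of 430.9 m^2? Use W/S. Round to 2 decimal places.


Step 1: Wing loading = W / S = 208250 / 430.9
Step 2: Wing loading = 483.29 N/m^2

483.29


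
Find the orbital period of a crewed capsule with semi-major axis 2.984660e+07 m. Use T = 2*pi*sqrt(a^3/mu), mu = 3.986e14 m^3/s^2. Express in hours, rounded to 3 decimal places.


Step 1: a^3 / mu = 2.658793e+22 / 3.986e14 = 6.670330e+07
Step 2: sqrt(6.670330e+07) = 8167.2086 s
Step 3: T = 2*pi * 8167.2086 = 51316.09 s
Step 4: T in hours = 51316.09 / 3600 = 14.254 hours

14.254


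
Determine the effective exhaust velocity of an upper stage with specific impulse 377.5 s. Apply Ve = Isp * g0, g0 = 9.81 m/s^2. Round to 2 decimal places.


Step 1: Ve = Isp * g0 = 377.5 * 9.81
Step 2: Ve = 3703.28 m/s

3703.28


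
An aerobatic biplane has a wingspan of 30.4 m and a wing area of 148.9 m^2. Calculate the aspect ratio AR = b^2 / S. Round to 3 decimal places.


Step 1: b^2 = 30.4^2 = 924.16
Step 2: AR = 924.16 / 148.9 = 6.207

6.207


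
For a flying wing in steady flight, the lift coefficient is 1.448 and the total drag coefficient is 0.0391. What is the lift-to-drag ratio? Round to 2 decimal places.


Step 1: L/D = CL / CD = 1.448 / 0.0391
Step 2: L/D = 37.03

37.03


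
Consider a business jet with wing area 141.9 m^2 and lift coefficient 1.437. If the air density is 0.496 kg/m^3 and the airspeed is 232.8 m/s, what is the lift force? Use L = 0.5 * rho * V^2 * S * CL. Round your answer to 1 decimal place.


Step 1: Calculate dynamic pressure q = 0.5 * 0.496 * 232.8^2 = 0.5 * 0.496 * 54195.84 = 13440.5683 Pa
Step 2: Multiply by wing area and lift coefficient: L = 13440.5683 * 141.9 * 1.437
Step 3: L = 1907216.6446 * 1.437 = 2740670.3 N

2740670.3


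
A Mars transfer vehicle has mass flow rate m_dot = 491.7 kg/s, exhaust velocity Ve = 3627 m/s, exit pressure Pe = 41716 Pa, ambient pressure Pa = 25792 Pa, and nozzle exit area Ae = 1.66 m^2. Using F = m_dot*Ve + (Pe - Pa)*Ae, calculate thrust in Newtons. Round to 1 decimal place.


Step 1: Momentum thrust = m_dot * Ve = 491.7 * 3627 = 1783395.9 N
Step 2: Pressure thrust = (Pe - Pa) * Ae = (41716 - 25792) * 1.66 = 26433.84 N
Step 3: Total thrust F = 1783395.9 + 26433.84 = 1809829.7 N

1809829.7


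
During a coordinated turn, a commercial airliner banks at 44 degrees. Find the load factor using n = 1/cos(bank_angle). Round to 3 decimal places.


Step 1: Convert 44 degrees to radians = 0.767945
Step 2: cos(44 deg) = 0.71934
Step 3: n = 1 / 0.71934 = 1.390

1.390


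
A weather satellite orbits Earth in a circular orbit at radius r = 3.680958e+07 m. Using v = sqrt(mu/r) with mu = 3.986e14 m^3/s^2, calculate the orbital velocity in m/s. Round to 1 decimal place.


Step 1: mu / r = 3.986e14 / 3.680958e+07 = 10828702.7453
Step 2: v = sqrt(10828702.7453) = 3290.7 m/s

3290.7


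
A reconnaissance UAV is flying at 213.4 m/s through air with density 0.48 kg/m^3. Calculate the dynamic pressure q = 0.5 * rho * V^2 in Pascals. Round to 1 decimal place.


Step 1: V^2 = 213.4^2 = 45539.56
Step 2: q = 0.5 * 0.48 * 45539.56
Step 3: q = 10929.5 Pa

10929.5


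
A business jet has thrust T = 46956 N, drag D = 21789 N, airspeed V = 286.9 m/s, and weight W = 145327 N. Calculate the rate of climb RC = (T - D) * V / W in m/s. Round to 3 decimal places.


Step 1: Excess thrust = T - D = 46956 - 21789 = 25167 N
Step 2: Excess power = 25167 * 286.9 = 7220412.3 W
Step 3: RC = 7220412.3 / 145327 = 49.684 m/s

49.684


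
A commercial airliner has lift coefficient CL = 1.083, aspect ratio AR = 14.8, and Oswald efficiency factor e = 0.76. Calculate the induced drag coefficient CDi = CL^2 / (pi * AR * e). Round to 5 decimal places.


Step 1: CL^2 = 1.083^2 = 1.172889
Step 2: pi * AR * e = 3.14159 * 14.8 * 0.76 = 35.336634
Step 3: CDi = 1.172889 / 35.336634 = 0.03319

0.03319


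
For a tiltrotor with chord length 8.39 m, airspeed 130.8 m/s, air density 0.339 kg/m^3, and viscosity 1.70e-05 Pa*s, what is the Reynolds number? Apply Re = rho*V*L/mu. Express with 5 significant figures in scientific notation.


Step 1: Numerator = rho * V * L = 0.339 * 130.8 * 8.39 = 372.022668
Step 2: Re = 372.022668 / 1.70e-05
Step 3: Re = 2.1884e+07

2.1884e+07


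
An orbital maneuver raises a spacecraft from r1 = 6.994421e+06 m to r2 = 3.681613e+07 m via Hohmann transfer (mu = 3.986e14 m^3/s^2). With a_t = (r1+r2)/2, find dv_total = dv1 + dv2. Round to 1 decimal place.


Step 1: Transfer semi-major axis a_t = (6.994421e+06 + 3.681613e+07) / 2 = 2.190528e+07 m
Step 2: v1 (circular at r1) = sqrt(mu/r1) = 7549.06 m/s
Step 3: v_t1 = sqrt(mu*(2/r1 - 1/a_t)) = 9786.73 m/s
Step 4: dv1 = |9786.73 - 7549.06| = 2237.67 m/s
Step 5: v2 (circular at r2) = 3290.41 m/s, v_t2 = 1859.31 m/s
Step 6: dv2 = |3290.41 - 1859.31| = 1431.1 m/s
Step 7: Total delta-v = 2237.67 + 1431.1 = 3668.8 m/s

3668.8


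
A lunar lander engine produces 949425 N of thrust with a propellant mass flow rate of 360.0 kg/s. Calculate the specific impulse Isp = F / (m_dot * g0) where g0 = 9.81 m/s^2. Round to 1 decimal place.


Step 1: m_dot * g0 = 360.0 * 9.81 = 3531.6
Step 2: Isp = 949425 / 3531.6 = 268.8 s

268.8


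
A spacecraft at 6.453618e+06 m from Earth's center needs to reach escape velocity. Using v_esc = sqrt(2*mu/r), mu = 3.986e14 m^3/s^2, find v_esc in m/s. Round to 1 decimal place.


Step 1: 2*mu/r = 2 * 3.986e14 / 6.453618e+06 = 123527608.8544
Step 2: v_esc = sqrt(123527608.8544) = 11114.3 m/s

11114.3


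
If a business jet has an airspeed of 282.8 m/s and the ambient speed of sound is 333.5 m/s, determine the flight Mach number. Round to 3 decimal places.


Step 1: M = V / a = 282.8 / 333.5
Step 2: M = 0.848

0.848


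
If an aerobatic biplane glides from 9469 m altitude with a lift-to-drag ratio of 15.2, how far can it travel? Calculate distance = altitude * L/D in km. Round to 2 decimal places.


Step 1: Glide distance = altitude * L/D = 9469 * 15.2 = 143928.8 m
Step 2: Convert to km: 143928.8 / 1000 = 143.93 km

143.93


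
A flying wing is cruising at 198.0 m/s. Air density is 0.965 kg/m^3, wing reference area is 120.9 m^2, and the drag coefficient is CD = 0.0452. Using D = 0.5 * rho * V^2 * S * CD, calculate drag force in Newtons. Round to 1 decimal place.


Step 1: Dynamic pressure q = 0.5 * 0.965 * 198.0^2 = 18915.93 Pa
Step 2: Drag D = q * S * CD = 18915.93 * 120.9 * 0.0452
Step 3: D = 103369.5 N

103369.5


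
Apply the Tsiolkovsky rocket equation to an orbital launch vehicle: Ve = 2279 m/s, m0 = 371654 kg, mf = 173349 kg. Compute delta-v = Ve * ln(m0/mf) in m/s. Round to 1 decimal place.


Step 1: Mass ratio m0/mf = 371654 / 173349 = 2.143964
Step 2: ln(2.143964) = 0.762656
Step 3: delta-v = 2279 * 0.762656 = 1738.1 m/s

1738.1


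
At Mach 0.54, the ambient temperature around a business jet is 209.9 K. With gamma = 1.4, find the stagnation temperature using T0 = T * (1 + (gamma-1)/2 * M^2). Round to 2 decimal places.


Step 1: (gamma-1)/2 = 0.2
Step 2: M^2 = 0.2916
Step 3: 1 + 0.2 * 0.2916 = 1.05832
Step 4: T0 = 209.9 * 1.05832 = 222.14 K

222.14


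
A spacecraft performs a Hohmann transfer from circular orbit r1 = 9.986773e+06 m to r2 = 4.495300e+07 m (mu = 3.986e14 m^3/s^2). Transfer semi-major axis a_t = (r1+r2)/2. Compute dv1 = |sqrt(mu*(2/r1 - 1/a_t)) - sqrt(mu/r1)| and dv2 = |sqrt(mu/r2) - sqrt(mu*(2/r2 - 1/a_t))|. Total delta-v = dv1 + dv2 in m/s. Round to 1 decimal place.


Step 1: Transfer semi-major axis a_t = (9.986773e+06 + 4.495300e+07) / 2 = 2.746989e+07 m
Step 2: v1 (circular at r1) = sqrt(mu/r1) = 6317.66 m/s
Step 3: v_t1 = sqrt(mu*(2/r1 - 1/a_t)) = 8081.78 m/s
Step 4: dv1 = |8081.78 - 6317.66| = 1764.12 m/s
Step 5: v2 (circular at r2) = 2977.76 m/s, v_t2 = 1795.45 m/s
Step 6: dv2 = |2977.76 - 1795.45| = 1182.31 m/s
Step 7: Total delta-v = 1764.12 + 1182.31 = 2946.4 m/s

2946.4


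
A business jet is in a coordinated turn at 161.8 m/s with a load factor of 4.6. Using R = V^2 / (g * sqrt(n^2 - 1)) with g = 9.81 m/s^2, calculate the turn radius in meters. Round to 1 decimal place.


Step 1: V^2 = 161.8^2 = 26179.24
Step 2: n^2 - 1 = 4.6^2 - 1 = 20.16
Step 3: sqrt(20.16) = 4.489989
Step 4: R = 26179.24 / (9.81 * 4.489989) = 594.4 m

594.4


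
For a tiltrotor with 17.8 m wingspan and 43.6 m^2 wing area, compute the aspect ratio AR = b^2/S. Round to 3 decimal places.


Step 1: b^2 = 17.8^2 = 316.84
Step 2: AR = 316.84 / 43.6 = 7.267

7.267


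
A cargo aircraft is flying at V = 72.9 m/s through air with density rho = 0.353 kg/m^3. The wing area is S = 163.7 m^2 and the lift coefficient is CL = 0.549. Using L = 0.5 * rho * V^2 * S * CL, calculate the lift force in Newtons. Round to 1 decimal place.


Step 1: Calculate dynamic pressure q = 0.5 * 0.353 * 72.9^2 = 0.5 * 0.353 * 5314.41 = 937.9934 Pa
Step 2: Multiply by wing area and lift coefficient: L = 937.9934 * 163.7 * 0.549
Step 3: L = 153549.5139 * 0.549 = 84298.7 N

84298.7


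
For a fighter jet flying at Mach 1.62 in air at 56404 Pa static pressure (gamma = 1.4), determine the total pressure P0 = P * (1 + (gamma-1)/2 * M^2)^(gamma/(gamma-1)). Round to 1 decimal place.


Step 1: (gamma-1)/2 * M^2 = 0.2 * 2.6244 = 0.52488
Step 2: 1 + 0.52488 = 1.52488
Step 3: Exponent gamma/(gamma-1) = 3.5
Step 4: P0 = 56404 * 1.52488^3.5 = 246964.6 Pa

246964.6


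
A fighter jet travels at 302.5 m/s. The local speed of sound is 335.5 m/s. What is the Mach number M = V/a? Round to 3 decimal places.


Step 1: M = V / a = 302.5 / 335.5
Step 2: M = 0.902

0.902


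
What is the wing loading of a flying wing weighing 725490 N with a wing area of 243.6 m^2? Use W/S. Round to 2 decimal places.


Step 1: Wing loading = W / S = 725490 / 243.6
Step 2: Wing loading = 2978.20 N/m^2

2978.20


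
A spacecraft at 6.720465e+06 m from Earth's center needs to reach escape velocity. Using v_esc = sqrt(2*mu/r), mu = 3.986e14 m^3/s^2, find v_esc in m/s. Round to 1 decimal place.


Step 1: 2*mu/r = 2 * 3.986e14 / 6.720465e+06 = 118622744.1107
Step 2: v_esc = sqrt(118622744.1107) = 10891.4 m/s

10891.4


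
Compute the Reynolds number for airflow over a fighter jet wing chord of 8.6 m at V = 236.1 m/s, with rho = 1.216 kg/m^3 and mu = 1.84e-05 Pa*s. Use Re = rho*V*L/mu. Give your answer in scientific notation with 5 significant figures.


Step 1: Numerator = rho * V * L = 1.216 * 236.1 * 8.6 = 2469.03936
Step 2: Re = 2469.03936 / 1.84e-05
Step 3: Re = 1.3419e+08

1.3419e+08


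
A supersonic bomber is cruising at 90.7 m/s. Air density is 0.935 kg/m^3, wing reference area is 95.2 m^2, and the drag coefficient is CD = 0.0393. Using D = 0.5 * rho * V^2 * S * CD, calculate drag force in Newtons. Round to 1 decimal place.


Step 1: Dynamic pressure q = 0.5 * 0.935 * 90.7^2 = 3845.8841 Pa
Step 2: Drag D = q * S * CD = 3845.8841 * 95.2 * 0.0393
Step 3: D = 14388.8 N

14388.8


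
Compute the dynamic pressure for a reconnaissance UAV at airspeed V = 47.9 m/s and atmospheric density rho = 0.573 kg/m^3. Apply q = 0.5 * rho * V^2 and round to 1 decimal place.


Step 1: V^2 = 47.9^2 = 2294.41
Step 2: q = 0.5 * 0.573 * 2294.41
Step 3: q = 657.3 Pa

657.3


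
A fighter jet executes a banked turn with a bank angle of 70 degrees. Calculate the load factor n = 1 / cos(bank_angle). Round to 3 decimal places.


Step 1: Convert 70 degrees to radians = 1.22173
Step 2: cos(70 deg) = 0.34202
Step 3: n = 1 / 0.34202 = 2.924

2.924


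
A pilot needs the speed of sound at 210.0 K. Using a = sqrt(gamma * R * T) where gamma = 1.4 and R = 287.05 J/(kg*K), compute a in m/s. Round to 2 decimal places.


Step 1: gamma * R * T = 1.4 * 287.05 * 210.0 = 84392.7
Step 2: a = sqrt(84392.7) = 290.50 m/s

290.50


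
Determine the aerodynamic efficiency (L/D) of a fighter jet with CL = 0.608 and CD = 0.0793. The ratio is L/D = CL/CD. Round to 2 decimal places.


Step 1: L/D = CL / CD = 0.608 / 0.0793
Step 2: L/D = 7.67

7.67


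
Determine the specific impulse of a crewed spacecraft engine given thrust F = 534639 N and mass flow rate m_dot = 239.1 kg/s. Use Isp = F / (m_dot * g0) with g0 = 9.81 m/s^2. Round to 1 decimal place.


Step 1: m_dot * g0 = 239.1 * 9.81 = 2345.57
Step 2: Isp = 534639 / 2345.57 = 227.9 s

227.9


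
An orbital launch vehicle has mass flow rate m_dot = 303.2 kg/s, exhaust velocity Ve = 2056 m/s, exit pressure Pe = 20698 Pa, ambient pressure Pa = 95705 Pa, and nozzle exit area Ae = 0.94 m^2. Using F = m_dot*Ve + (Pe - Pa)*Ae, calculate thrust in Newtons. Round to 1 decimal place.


Step 1: Momentum thrust = m_dot * Ve = 303.2 * 2056 = 623379.2 N
Step 2: Pressure thrust = (Pe - Pa) * Ae = (20698 - 95705) * 0.94 = -70506.58 N
Step 3: Total thrust F = 623379.2 + -70506.58 = 552872.6 N

552872.6


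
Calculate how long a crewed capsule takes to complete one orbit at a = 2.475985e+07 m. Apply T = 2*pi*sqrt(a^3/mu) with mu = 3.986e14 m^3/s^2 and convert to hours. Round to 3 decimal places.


Step 1: a^3 / mu = 1.517903e+22 / 3.986e14 = 3.808086e+07
Step 2: sqrt(3.808086e+07) = 6170.969 s
Step 3: T = 2*pi * 6170.969 = 38773.34 s
Step 4: T in hours = 38773.34 / 3600 = 10.770 hours

10.770
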